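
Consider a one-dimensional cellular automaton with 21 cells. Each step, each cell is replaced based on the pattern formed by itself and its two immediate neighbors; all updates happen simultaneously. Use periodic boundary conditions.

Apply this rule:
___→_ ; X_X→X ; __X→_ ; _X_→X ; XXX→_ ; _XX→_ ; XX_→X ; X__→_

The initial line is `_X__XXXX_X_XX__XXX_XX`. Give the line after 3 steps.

XX_____XXXX_X____XX_X
_X________XXX_____XX_
_X__________X______X_

_X__________X______X_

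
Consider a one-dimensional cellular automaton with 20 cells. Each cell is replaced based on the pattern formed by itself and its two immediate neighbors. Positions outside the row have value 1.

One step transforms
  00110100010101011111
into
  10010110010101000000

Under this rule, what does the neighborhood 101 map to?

0

At position 4 the neighborhood is 101; the next row has 0 there.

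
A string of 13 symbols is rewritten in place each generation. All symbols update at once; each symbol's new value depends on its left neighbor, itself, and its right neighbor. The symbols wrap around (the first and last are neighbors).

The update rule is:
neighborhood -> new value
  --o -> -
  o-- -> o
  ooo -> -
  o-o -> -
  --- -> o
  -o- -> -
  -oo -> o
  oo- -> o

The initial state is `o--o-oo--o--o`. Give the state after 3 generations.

-o-o---oooo--

oo---ooo--o-o
-ooo-o-oo---o
-o-o---oooo--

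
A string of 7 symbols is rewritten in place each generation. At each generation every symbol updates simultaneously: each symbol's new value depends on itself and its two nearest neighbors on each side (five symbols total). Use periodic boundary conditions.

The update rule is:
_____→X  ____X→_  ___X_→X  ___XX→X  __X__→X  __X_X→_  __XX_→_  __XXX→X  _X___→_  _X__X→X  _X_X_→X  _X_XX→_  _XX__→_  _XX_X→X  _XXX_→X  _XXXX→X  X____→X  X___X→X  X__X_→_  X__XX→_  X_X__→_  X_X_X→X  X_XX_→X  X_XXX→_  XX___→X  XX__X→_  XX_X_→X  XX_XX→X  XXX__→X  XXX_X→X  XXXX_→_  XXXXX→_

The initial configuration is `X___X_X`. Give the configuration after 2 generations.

generation 1: _XXX__X
generation 2: __XX___

__XX___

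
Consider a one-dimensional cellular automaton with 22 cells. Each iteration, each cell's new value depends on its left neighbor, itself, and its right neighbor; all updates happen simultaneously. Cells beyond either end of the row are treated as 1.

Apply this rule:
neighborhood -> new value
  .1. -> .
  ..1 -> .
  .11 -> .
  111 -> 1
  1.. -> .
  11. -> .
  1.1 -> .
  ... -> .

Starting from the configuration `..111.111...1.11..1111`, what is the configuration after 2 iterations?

...1...1...........111
....................11

....................11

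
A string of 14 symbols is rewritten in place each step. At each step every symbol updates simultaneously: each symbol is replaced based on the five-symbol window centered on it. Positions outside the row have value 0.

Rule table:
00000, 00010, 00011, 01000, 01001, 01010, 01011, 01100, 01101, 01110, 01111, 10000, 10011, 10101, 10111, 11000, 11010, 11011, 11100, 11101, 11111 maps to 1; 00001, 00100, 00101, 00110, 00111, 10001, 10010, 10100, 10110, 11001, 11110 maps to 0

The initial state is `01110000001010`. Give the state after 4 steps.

10111111010101
01111101111110
10110111111011
01011111101101

01011111101101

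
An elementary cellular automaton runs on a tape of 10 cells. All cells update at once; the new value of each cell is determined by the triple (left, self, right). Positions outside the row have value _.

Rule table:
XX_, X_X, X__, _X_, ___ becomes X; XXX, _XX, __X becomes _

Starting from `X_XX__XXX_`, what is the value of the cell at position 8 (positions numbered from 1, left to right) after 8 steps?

_

XX_XX___XX
_XX_XXX__X
__XX__XX_X
X__XX__XXX
XX__XX___X
_XX__XXX_X
__XX___XXX
X__XXX___X
position 8 holds _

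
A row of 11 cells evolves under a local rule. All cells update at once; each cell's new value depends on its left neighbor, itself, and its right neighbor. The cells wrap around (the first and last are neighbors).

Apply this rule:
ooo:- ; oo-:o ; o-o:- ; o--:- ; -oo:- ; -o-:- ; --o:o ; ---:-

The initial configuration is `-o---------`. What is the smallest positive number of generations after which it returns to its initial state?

11

o----------
----------o
---------o-
--------o--
-------o---
------o----
-----o-----
----o------
---o-------
--o--------
-o---------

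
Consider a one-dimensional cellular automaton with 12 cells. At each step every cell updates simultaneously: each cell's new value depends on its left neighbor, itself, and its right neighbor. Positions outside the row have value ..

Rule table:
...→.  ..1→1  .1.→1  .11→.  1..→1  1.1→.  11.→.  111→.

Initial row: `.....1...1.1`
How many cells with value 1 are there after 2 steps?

....111.11.1
...1.......1
count of 1: 2

2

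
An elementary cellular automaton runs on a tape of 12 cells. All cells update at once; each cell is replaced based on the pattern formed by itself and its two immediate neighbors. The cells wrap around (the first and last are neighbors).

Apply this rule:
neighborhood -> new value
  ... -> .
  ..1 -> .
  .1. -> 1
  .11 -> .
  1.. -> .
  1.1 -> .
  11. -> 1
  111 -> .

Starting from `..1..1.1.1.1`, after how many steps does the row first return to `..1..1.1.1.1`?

1

..1..1.1.1.1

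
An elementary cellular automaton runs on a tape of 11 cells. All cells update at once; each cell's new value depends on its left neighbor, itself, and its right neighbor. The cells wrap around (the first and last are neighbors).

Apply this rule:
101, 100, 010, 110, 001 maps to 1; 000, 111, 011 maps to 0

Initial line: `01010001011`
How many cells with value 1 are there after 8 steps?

11111011101
00001100110
00010111011
10111001101
11001110110
01110011011
10011101101
11100110110
count of 1: 7

7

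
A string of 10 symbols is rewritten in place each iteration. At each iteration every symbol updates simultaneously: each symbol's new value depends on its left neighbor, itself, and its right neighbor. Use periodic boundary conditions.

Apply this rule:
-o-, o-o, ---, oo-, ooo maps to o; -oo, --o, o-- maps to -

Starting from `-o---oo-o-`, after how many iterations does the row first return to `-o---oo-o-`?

30

-o-o--ooo-
-ooo---oo-
--oo-o--o-
o--ooo--o-
o---oo--oo
o-o--o---o
ooo--o-o--
-oo--ooo--
--o---oo-o
--o-o--ooo
--ooo---oo
---oo-o--o
-o--ooo--o
oo---oo--o
oo-o--o---
-ooo--o-o-
--oo--ooo-
o--o---oo-
o--o-o--oo
o--ooo---o
o---oo-o--
o-o--ooo--
ooo---oo--
-oo-o--o--
--ooo--o-o
---oo--ooo
-o--o---oo
oo--o-o--o
oo--ooo---
-o---oo-o-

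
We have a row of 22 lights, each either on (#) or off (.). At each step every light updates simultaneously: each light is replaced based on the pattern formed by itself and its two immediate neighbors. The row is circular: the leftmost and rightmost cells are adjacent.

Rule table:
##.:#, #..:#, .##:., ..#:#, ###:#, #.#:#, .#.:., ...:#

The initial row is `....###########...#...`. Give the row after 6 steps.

#.#######.############

step 1: ####.#############.###
step 2: #####.#############.##
step 3: ######.#############.#
step 4: #######.#############.
step 5: .#######.#############
step 6: #.#######.############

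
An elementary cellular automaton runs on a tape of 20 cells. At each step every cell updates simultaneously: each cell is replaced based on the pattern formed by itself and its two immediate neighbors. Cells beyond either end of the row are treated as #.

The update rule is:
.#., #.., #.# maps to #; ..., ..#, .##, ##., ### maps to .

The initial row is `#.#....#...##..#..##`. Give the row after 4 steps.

.###...##....#.##...
#...#....#...##..#..
.#..##...##....#.##.
###...#....#...##..#

###...#....#...##..#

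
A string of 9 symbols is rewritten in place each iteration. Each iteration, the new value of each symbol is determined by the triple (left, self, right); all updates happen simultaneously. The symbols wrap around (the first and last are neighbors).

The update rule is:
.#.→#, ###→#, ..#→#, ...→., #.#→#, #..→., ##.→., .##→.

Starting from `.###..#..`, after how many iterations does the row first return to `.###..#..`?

iteration 1: #.#..##..
iteration 2: ###.#...#
iteration 3: ##.##..#.
iteration 4: ..#...###
iteration 5: .##..#.#.
iteration 6: #...####.
iteration 7: #..#.##.#
iteration 8: ..###..#.
iteration 9: .#.#..##.
iteration 10: ####.#...
iteration 11: .##.##..#
iteration 12: #..#...##
iteration 13: ..##..#.#
iteration 14: .#...####
iteration 15: ##..#.##.
iteration 16: ...###..#
iteration 17: ..#.#..##
iteration 18: .####.#..
iteration 19: #.##.##..
iteration 20: ##..#...#
iteration 21: #..##..#.
iteration 22: #.#...###
iteration 23: .##..#.##
iteration 24: #...###..
iteration 25: #..#.#..#
iteration 26: ..####.#.
iteration 27: .#.##.##.
iteration 28: ###..#...
iteration 29: .#..##..#
iteration 30: ##.#...##
iteration 31: #.##..#.#
iteration 32: .#...###.
iteration 33: ##..#.#..
iteration 34: ...####.#
iteration 35: ..#.##.##
iteration 36: .###..#..

36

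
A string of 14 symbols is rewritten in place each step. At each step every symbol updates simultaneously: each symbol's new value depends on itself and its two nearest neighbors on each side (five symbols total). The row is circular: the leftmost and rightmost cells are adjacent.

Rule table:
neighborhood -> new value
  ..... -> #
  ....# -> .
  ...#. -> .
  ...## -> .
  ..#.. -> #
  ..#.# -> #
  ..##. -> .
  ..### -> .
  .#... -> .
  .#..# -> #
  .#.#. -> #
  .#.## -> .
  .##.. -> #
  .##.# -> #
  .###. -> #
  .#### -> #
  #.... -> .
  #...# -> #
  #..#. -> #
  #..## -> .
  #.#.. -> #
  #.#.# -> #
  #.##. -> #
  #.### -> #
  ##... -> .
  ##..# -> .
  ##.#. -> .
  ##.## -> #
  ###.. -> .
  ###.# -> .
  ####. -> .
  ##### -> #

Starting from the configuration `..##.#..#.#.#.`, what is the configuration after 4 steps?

#..#.########.
####.######...
.#..#####...#.
###..##...#.##

###..##...#.##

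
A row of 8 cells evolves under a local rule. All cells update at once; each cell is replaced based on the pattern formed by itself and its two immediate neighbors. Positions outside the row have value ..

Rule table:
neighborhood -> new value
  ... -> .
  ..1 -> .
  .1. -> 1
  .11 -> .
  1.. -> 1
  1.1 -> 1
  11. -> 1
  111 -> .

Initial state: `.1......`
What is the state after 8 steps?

.......1

.11.....
..11....
...11...
....11..
.....11.
......11
.......1
.......1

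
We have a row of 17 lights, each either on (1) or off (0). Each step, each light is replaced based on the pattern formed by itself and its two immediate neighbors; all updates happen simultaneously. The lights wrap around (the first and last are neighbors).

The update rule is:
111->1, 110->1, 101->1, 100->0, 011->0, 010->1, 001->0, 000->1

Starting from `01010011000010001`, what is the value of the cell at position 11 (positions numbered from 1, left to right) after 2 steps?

11110001011010101
11110101101111110
position 11 holds 1

1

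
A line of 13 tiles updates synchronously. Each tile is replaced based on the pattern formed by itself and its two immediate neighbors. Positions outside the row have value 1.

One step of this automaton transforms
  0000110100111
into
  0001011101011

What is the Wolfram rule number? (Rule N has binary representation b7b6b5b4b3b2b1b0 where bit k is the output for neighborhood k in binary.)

230

position 11: 111 → 1  (bit 7 = 1)
position 5: 110 → 1  (bit 6 = 1)
position 6: 101 → 1  (bit 5 = 1)
position 0: 100 → 0  (bit 4 = 0)
position 4: 011 → 0  (bit 3 = 0)
position 7: 010 → 1  (bit 2 = 1)
position 3: 001 → 1  (bit 1 = 1)
position 1: 000 → 0  (bit 0 = 0)
bits b7..b0 = 11100110 = 230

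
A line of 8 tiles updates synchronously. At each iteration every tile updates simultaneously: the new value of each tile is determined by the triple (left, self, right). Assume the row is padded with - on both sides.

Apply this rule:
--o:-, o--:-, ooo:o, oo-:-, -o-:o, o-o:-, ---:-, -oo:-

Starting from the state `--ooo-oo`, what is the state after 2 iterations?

---o----

---o----
---o----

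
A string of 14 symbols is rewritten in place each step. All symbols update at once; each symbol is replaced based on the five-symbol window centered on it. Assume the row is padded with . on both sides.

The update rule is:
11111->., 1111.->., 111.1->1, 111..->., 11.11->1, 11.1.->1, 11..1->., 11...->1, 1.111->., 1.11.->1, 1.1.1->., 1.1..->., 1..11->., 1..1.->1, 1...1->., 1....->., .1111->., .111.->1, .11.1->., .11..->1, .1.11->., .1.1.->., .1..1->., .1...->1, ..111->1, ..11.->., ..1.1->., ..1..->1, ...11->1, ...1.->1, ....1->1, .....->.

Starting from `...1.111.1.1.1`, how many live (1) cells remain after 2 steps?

.11...111.....
1.11.111.1....
count of 1: 7

7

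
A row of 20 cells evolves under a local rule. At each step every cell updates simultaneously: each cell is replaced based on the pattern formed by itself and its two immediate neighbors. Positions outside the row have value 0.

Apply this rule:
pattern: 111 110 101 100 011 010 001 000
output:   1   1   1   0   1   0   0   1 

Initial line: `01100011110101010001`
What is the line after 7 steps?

01101011111010100100
01110111111101000001
01111111111110011100
01111111111110011101
01111111111110011110
01111111111110011110  (fixed point — unchanged through step 7)

01111111111110011110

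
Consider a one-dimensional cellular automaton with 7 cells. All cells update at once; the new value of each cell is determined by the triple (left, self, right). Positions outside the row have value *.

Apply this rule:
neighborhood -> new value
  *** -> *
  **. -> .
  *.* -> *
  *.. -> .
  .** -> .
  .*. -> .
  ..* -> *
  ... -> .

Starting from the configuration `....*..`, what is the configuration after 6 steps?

.*.*.*.

step 1: ...*..*
step 2: ..*..*.
step 3: .*..*.*
step 4: *..*.*.
step 5: ..*.*.*
step 6: .*.*.*.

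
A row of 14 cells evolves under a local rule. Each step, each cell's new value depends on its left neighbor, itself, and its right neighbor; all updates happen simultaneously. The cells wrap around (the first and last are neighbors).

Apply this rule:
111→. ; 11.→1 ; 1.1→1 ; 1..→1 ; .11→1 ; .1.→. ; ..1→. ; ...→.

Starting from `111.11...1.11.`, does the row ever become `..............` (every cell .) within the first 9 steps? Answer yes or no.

1.11111...1111
111...11..1...
1.11..111..1..
.1111.1.11..1.
.1..11.1111..1
1.1.1111..11..
.1.11..11.111.
..1111.1111.11
1.1..111..1111
step 9 is 1.1..111..1111, still not uniform .

no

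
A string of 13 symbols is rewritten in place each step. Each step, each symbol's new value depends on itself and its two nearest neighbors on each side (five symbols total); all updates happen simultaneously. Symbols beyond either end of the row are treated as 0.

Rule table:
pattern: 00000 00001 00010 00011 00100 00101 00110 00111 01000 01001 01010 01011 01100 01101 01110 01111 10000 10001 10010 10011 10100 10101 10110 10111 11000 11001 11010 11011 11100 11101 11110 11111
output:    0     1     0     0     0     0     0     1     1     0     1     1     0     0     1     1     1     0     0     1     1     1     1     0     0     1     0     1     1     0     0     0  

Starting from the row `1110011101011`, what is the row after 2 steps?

1100001111110

step 1: 1111111001110
step 2: 1100001111110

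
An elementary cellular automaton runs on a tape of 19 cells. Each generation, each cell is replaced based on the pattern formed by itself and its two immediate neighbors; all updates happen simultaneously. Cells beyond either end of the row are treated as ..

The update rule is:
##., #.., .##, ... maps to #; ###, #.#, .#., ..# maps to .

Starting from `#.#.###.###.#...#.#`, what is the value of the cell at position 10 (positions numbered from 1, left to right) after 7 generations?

....#.#.#.#..##....
###........#.######
#.########...#....#
..#......###..###..
#..#####.#.##.#.###
.#.#...#...##...#.#
....##..##.####....
position 10 holds #

#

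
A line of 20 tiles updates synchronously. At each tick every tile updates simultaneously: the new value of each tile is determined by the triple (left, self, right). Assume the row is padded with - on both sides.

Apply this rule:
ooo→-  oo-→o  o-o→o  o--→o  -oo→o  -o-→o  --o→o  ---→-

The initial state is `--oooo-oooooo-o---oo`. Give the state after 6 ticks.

o-----oo-----ooooo-o

-oo--ooo----oooo-ooo
oooooo-oo--oo--ooo-o
o----ooooooooooo-ooo
oo--oo---------ooo-o
ooooooo-------oo-ooo
o-----oo-----ooooo-o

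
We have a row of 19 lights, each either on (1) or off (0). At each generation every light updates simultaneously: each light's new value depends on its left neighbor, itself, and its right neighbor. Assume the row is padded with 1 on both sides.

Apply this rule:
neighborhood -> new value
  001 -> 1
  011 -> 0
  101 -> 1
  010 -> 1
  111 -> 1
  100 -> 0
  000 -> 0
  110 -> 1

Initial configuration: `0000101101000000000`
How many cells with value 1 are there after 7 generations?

14

0001110111000000001
0010111011000000010
0111011101000000111
1011101111000001011
1101110111000011101
1110111011000101110
1111011101001110111
count of 1: 14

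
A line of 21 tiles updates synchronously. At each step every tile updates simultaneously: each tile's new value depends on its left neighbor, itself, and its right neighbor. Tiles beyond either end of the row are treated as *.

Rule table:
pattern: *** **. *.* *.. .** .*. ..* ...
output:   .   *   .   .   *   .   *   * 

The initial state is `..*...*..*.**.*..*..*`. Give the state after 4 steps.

.*..**..*..**...*..**
...***.*..***.**..**.
.***.*...**.*.**.***.
.*.*...****...**.*.*.

.*.*...****...**.*.*.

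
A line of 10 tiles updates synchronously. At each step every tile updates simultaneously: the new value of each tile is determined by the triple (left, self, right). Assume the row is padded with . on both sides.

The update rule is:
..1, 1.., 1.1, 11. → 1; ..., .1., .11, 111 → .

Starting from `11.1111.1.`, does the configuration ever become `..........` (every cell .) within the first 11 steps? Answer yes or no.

.11...11.1
1.11.1.11.
.1.11.1.11
1.1.11.1.1
.1.1.11.1.
1.1.1.11.1
.1.1.1.11.
1.1.1.1.11
.1.1.1.1.1
1.1.1.1.1.
.1.1.1.1.1
step 11 is .1.1.1.1.1, still not uniform .

no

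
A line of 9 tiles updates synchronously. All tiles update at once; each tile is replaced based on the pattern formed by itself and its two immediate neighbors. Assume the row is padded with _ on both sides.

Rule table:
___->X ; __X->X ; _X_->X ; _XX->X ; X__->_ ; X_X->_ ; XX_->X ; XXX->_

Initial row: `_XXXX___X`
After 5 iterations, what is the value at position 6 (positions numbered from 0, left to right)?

X

XX__X_XXX
XX_XX_X_X
XX_XX_X_X  (fixed point — unchanged through iteration 5)
position 6 holds X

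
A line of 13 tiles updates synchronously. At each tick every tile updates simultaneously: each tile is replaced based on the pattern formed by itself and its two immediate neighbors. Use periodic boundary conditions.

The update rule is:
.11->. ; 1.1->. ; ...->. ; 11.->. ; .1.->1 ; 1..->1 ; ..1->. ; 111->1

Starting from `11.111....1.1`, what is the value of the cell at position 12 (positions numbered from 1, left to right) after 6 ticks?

tick 1: 1...1.1...1..
tick 2: 11..1.11..11.
tick 3: ..1.1...1....
tick 4: ..1.11..11...
tick 5: ..1...1...1..
tick 6: ..11..11..11.
position 12 holds 1

1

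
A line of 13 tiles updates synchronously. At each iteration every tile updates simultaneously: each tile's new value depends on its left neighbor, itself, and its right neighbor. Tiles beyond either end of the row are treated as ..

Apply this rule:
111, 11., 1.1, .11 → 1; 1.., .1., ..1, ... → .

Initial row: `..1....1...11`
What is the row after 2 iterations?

iteration 1: ...........11
iteration 2: ...........11

...........11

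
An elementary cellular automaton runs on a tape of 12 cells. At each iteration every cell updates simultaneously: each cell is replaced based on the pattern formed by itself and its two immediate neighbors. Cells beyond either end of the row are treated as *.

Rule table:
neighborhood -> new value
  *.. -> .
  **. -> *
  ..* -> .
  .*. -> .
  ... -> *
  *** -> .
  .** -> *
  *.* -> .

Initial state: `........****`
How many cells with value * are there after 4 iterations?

.******.*...
.*....*...*.
...**...*...
.*.**.*...*.
count of *: 5

5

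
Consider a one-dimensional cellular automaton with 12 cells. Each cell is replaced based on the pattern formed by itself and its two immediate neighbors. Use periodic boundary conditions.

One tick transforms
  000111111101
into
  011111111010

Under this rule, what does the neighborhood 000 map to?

At position 1 the neighborhood is 000; the next row has 1 there.

1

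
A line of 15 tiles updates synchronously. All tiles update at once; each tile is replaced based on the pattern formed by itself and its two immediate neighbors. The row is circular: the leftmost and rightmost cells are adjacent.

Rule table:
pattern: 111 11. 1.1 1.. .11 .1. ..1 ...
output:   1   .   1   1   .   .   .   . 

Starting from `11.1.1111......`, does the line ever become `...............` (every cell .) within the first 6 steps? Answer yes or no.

no

..1.1.11.1.....
...1.1..1.1....
....1.1..1.1...
.....1.1..1.1..
......1.1..1.1.
.......1.1..1.1
step 6 is .......1.1..1.1, still not uniform .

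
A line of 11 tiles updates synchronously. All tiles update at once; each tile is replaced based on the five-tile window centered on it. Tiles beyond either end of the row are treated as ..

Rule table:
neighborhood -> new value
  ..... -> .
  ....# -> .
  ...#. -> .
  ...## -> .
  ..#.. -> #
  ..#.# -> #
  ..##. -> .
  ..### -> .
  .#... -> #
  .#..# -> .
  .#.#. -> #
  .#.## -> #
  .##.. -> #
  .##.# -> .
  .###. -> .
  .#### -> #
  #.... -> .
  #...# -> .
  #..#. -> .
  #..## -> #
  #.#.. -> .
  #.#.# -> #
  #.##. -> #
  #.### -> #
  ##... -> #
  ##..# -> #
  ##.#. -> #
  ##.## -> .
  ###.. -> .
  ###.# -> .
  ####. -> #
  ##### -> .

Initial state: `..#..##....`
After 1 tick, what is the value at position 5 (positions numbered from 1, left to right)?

..#.#.##...
position 5 holds #

#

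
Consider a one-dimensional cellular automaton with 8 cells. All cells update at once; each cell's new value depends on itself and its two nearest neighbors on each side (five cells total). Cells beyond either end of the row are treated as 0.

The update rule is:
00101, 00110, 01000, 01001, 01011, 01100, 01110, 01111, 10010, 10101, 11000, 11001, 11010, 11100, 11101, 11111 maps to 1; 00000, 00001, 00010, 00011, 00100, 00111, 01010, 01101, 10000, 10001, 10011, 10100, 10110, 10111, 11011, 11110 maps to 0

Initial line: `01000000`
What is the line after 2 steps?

00100000
00010000

00010000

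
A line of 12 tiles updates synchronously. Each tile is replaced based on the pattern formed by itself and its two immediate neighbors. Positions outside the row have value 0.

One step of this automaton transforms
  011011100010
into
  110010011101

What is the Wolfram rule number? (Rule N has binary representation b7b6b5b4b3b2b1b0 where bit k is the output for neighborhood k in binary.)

position 5: 111 → 0  (bit 7 = 0)
position 2: 110 → 0  (bit 6 = 0)
position 3: 101 → 0  (bit 5 = 0)
position 7: 100 → 1  (bit 4 = 1)
position 1: 011 → 1  (bit 3 = 1)
position 10: 010 → 0  (bit 2 = 0)
position 0: 001 → 1  (bit 1 = 1)
position 8: 000 → 1  (bit 0 = 1)
bits b7..b0 = 00011011 = 27

27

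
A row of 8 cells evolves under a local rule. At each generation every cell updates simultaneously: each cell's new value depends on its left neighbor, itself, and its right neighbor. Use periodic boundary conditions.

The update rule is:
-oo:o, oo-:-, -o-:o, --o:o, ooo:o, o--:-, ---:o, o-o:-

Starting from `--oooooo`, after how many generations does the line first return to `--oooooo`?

generation 1: -oooooo-
generation 2: oooooo--
generation 3: ooooo--o
generation 4: oooo--oo
generation 5: ooo--ooo
generation 6: oo--oooo
generation 7: o--ooooo
generation 8: --oooooo

8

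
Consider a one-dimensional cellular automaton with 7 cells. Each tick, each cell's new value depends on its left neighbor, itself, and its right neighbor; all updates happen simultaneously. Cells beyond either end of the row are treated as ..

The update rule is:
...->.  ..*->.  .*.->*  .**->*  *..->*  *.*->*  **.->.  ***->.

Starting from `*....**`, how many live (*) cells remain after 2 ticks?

4

**...*.
*.*..**
count of *: 4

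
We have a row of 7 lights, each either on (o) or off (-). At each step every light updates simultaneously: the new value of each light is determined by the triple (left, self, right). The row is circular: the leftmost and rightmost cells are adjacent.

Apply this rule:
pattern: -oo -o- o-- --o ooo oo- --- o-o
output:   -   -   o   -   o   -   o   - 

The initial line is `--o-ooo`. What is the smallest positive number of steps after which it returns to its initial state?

3

o----o-
-ooo---
--o-ooo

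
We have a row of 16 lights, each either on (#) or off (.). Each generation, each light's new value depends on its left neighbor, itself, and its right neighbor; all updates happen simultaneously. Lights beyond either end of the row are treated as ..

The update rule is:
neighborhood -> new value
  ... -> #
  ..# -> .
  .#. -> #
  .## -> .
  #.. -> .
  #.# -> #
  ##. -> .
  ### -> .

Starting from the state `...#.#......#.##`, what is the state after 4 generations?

##.###.####.##..
..#...#....#...#
#.#.#.#.##.#.#.#
########..######

########..######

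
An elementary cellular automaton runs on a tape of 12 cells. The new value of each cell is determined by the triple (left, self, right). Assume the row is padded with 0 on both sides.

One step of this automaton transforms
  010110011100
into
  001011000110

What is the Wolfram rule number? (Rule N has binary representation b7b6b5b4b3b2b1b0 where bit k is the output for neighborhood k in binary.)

position 8: 111 → 0  (bit 7 = 0)
position 4: 110 → 1  (bit 6 = 1)
position 2: 101 → 1  (bit 5 = 1)
position 5: 100 → 1  (bit 4 = 1)
position 3: 011 → 0  (bit 3 = 0)
position 1: 010 → 0  (bit 2 = 0)
position 0: 001 → 0  (bit 1 = 0)
position 11: 000 → 0  (bit 0 = 0)
bits b7..b0 = 01110000 = 112

112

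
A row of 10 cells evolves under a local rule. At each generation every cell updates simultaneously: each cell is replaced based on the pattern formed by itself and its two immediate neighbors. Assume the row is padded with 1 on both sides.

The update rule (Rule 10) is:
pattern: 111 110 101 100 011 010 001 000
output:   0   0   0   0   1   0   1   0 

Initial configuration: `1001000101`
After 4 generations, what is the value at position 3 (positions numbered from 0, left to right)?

1

0010001001
0100010011
0000100110
0001001100
position 3 holds 1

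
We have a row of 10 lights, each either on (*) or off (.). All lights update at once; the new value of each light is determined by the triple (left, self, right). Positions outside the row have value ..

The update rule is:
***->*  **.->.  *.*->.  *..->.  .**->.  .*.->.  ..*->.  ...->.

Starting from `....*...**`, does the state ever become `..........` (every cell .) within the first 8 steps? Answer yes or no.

step 1: ..........
all cells are . at step 1

yes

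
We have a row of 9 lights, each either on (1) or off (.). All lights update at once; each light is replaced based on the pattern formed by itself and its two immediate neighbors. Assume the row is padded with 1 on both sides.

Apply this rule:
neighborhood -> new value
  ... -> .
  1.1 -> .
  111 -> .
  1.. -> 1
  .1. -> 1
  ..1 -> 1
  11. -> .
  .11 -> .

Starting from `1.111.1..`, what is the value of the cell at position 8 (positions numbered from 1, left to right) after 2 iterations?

......111
1....1...
position 8 holds .

.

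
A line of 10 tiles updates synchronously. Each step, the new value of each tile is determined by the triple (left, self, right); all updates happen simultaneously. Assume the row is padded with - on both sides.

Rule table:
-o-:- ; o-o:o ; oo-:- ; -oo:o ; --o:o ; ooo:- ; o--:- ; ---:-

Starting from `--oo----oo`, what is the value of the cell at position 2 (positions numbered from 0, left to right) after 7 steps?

o

-oo----oo-
oo----oo--
o----oo---
----oo----
---oo-----
--oo------
-oo-------
position 2 holds o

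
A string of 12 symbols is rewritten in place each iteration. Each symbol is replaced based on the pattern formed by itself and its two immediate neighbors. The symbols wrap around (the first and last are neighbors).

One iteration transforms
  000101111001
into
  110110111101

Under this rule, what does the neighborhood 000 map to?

At position 1 the neighborhood is 000; the next row has 1 there.

1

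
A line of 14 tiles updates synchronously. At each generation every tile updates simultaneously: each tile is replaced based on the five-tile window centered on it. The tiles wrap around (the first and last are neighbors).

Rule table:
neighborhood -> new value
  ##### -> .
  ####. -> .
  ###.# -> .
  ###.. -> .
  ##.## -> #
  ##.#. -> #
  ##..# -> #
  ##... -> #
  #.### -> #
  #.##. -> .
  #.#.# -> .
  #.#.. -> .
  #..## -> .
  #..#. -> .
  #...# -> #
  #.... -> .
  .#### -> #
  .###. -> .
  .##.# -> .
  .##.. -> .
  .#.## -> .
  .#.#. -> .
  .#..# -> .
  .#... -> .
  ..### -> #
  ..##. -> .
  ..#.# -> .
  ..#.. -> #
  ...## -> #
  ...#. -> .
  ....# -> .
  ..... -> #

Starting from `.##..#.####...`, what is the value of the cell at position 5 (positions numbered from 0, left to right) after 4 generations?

#..#...##..#..
#..#.##..#.#..
#......#......
#..##..#..##..
position 5 holds .

.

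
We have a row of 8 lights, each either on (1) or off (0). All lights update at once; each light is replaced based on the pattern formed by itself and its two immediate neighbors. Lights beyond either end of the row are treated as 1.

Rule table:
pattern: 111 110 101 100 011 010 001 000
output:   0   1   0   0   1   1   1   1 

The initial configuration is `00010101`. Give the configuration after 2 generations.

generation 1: 01110101
generation 2: 01010101

01010101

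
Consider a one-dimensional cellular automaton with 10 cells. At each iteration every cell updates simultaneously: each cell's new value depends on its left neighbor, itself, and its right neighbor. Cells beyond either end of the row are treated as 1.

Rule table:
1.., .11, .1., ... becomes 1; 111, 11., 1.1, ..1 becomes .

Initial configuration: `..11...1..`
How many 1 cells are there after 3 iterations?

1.1.11.11.
..1.1..1..
1.1.11.11.
count of 1: 6

6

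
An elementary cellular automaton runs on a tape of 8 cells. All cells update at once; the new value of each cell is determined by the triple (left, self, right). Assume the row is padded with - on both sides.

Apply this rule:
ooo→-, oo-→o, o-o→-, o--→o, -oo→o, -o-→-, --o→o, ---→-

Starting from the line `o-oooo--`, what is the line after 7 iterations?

--oooo-o

iteration 1: --o--oo-
iteration 2: -o-ooooo
iteration 3: o--o---o
iteration 4: -oo-o-o-
iteration 5: ooo----o
iteration 6: o-oo--o-
iteration 7: --oooo-o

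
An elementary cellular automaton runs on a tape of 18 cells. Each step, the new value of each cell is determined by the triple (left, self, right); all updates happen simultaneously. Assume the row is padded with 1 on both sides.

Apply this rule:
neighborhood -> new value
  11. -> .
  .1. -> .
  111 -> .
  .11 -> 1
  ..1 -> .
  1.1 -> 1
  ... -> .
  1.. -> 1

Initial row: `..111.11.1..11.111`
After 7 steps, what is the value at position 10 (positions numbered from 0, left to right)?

step 1: 1.1..11.1.1.1.11..
step 2: .1.1.1.1.1.1.11.1.
step 3: 1.1.1.1.1.1.11.1.1
step 4: .1.1.1.1.1.11.1.11
step 5: 1.1.1.1.1.11.1.11.
step 6: .1.1.1.1.11.1.11.1
step 7: 1.1.1.1.11.1.11.11
position 10 holds .

.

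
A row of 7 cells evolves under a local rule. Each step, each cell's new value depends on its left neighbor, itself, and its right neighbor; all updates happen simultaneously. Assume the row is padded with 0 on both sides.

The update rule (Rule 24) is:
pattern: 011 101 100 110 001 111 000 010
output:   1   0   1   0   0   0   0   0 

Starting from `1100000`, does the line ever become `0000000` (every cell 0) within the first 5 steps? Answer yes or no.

step 1: 1010000
step 2: 0001000
step 3: 0000100
step 4: 0000010
step 5: 0000001
step 5 is 0000001, still not uniform 0

no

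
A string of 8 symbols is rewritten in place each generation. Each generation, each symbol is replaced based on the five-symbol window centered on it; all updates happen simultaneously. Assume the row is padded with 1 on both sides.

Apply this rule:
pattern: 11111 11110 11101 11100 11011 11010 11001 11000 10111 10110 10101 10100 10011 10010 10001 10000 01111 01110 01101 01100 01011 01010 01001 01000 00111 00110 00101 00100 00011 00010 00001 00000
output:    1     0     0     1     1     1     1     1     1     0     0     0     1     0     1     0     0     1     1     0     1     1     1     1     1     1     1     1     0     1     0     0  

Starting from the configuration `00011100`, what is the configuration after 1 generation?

11011111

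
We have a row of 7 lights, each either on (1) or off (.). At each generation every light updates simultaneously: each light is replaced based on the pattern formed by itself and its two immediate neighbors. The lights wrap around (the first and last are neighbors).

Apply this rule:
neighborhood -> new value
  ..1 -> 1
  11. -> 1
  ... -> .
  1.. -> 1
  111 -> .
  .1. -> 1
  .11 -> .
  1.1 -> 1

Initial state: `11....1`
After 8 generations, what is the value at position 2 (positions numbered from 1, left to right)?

.11..1.
1.11111
11.....
.11...1
1.11.11
11.11..
.11.111
1.11..1
position 2 holds .

.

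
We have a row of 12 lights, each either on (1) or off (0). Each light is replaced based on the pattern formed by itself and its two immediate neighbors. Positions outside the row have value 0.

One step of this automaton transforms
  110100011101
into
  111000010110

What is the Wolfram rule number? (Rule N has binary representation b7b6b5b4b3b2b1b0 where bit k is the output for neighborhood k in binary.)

position 8: 111 → 0  (bit 7 = 0)
position 1: 110 → 1  (bit 6 = 1)
position 2: 101 → 1  (bit 5 = 1)
position 4: 100 → 0  (bit 4 = 0)
position 0: 011 → 1  (bit 3 = 1)
position 3: 010 → 0  (bit 2 = 0)
position 6: 001 → 0  (bit 1 = 0)
position 5: 000 → 0  (bit 0 = 0)
bits b7..b0 = 01101000 = 104

104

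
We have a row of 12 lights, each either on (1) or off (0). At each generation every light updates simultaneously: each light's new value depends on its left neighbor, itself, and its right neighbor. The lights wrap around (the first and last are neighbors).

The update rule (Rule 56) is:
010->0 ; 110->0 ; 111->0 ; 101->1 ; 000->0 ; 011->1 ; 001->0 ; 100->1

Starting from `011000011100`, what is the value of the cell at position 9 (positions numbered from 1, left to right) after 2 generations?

010100010010
001010001001
position 9 holds 1

1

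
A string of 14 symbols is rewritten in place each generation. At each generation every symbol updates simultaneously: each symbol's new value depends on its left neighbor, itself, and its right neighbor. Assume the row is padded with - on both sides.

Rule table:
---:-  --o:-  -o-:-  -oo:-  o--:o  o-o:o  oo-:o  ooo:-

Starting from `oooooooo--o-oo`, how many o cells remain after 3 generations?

generation 1: -------oo--o-o
generation 2: --------oo--o-
generation 3: ---------oo--o
count of o: 3

3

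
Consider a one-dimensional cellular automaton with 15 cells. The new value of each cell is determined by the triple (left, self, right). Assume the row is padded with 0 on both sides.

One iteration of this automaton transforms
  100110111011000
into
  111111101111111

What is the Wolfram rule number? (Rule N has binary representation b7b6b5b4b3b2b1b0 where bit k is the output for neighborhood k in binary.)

127

position 7: 111 → 0  (bit 7 = 0)
position 4: 110 → 1  (bit 6 = 1)
position 5: 101 → 1  (bit 5 = 1)
position 1: 100 → 1  (bit 4 = 1)
position 3: 011 → 1  (bit 3 = 1)
position 0: 010 → 1  (bit 2 = 1)
position 2: 001 → 1  (bit 1 = 1)
position 13: 000 → 1  (bit 0 = 1)
bits b7..b0 = 01111111 = 127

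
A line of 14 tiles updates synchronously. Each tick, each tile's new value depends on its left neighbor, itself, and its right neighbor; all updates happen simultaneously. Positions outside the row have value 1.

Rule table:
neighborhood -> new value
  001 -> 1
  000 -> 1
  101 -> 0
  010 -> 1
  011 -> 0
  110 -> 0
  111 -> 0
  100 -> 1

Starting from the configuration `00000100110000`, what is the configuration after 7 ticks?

tick 1: 11111111001111
tick 2: 00000000110000
tick 3: 11111111001111  (repeats tick 1; period 2)
tick 7: 11111111001111

11111111001111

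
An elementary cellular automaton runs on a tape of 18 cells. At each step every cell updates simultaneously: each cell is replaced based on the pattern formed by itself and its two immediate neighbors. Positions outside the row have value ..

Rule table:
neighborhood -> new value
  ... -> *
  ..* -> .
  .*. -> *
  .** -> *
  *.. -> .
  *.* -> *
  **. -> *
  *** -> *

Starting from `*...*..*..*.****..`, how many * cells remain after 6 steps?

14

*.*.*..*..******.*
*****..*..********
*****..*..********  (fixed point — unchanged through step 6)
count of *: 14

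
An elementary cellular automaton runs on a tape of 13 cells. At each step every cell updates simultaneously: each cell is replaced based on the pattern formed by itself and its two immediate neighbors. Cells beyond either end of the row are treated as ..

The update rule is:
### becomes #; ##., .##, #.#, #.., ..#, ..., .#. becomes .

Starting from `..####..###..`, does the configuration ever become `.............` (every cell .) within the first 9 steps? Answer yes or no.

step 1: ...##....#...
step 2: .............
all cells are . at step 2

yes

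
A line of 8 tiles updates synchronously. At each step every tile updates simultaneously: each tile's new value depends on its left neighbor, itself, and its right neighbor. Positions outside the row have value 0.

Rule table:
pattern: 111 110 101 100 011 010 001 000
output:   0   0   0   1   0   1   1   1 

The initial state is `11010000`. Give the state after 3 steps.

00011111

step 1: 00011111
step 2: 11100000
step 3: 00011111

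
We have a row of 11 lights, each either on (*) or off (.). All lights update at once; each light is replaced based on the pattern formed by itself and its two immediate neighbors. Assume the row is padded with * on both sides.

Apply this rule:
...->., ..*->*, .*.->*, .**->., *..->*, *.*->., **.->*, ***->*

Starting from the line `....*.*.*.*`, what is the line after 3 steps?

step 1: *..**.*.*..
step 2: ***.*.*.***
step 3: ***.*.*..**

***.*.*..**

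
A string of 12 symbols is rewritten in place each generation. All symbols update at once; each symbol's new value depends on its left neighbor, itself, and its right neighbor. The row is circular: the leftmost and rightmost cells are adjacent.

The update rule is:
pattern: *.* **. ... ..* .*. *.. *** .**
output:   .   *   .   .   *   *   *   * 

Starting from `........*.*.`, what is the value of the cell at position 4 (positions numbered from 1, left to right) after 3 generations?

........*.**
*.......*.**
**......*.**
position 4 holds .

.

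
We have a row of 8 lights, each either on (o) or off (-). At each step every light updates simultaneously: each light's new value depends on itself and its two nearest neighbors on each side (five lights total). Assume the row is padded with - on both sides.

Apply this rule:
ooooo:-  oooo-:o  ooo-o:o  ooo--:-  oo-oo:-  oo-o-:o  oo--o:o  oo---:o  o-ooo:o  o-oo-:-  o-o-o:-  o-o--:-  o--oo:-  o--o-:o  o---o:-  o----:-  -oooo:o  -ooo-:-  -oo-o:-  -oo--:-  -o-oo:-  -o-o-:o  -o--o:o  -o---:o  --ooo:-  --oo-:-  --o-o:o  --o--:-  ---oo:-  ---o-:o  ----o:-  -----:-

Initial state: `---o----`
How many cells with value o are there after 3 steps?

step 1: --o-o---
step 2: -ooo-o--
step 3: ---oo-o-
count of o: 3

3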